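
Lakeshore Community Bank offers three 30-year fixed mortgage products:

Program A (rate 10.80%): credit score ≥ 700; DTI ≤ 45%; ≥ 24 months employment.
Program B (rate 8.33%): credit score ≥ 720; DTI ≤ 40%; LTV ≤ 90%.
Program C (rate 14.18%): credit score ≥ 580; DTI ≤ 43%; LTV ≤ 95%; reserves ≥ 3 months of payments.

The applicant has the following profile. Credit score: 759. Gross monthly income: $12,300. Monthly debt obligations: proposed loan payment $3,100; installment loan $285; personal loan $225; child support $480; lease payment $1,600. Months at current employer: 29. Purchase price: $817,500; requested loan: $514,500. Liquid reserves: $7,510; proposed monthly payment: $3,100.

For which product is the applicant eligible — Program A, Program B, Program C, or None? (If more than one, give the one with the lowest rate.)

None

Total debts = (3,100 + 285 + 225 + 480 + 1,600) = 5,690; DTI = 5,690/12,300 = 46.3%.
LTV = 514,500/817,500 = 62.9%.
Reserves = 7,510/3,100 = 2.4 months.
Program A: score 759 ≥ 700; DTI 46.3% > 45%; employment 29 ≥ 24 mo → does not qualify.
Program B: score 759 ≥ 720; DTI 46.3% > 40%; LTV 62.9% ≤ 90% → does not qualify.
Program C: score 759 ≥ 580; DTI 46.3% > 43%; LTV 62.9% ≤ 95%; reserves 2.4 < 3 mo → does not qualify.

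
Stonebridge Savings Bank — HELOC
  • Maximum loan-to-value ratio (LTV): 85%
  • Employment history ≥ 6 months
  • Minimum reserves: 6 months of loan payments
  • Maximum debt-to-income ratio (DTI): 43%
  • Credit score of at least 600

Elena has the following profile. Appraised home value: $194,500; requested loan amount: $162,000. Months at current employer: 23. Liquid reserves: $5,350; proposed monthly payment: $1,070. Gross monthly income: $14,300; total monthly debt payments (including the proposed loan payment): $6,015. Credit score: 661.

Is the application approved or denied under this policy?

LTV: 162,000 ÷ 194,500 = 83.3%, within 85% cap
Employment 23 ≥ 6 months
Reserves: 5,350 ÷ 1,070 = 5.0 months (below 6-month minimum)
DTI = 6,015/14,300 = 42.1% ≤ 43%
Credit score 661 ≥ 600 (meets)
Fails on reserves.

Denied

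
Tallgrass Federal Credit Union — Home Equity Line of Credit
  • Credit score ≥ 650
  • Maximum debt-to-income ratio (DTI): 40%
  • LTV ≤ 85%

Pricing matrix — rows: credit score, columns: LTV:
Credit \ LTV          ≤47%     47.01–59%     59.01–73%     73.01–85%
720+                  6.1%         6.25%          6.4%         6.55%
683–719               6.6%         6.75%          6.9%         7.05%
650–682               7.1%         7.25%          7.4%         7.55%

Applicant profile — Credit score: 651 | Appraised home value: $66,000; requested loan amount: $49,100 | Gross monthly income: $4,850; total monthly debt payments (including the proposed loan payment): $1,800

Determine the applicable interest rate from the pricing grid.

Credit score 651 ≥ 650; DTI = 1,800/4,850 = 37.1% ≤ 40%
LTV = 49,100/66,000 = 74.4% ≤ 85%
Row: 651 falls in 650–682. Column: 74.4% falls in 73.01–85%. Rate = 7.55%.

7.55%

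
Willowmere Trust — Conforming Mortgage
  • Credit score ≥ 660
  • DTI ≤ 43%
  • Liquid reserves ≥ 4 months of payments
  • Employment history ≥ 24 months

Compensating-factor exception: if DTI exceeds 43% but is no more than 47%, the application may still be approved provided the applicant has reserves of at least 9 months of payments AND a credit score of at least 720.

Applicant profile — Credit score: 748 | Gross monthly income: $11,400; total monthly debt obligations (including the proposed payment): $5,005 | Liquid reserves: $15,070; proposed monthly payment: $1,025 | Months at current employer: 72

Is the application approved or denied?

Approved

Credit score 748 ≥ 660 (meets base)
DTI = 5,005/11,400 = 43.9% > 43% — standard DTI limit exceeded.
Liquid reserves cover 15,070/1,025 = 14.7 months — ≥ 4 required
Employment 72 ≥ 24 months
43.9% falls in the override range (43%–47%), so the compensating-factor test applies.
Reserves 14.7 ≥ 9 months; credit score 748 ≥ 720.
Both override conditions satisfied; DTI exception granted.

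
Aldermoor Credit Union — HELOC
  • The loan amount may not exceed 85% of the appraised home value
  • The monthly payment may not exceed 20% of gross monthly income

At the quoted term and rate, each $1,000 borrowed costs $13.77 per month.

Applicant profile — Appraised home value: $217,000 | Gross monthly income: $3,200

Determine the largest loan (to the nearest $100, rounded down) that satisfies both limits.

$46,400

Payment cap: 20% × $3,200 = $640/month.
At $13.77 per $1,000, that supports 640/13.77 × 1,000 ≈ $46,477 → $46,400.
LTV cap: 85% × $217,000 = $184,450 → $184,400.
Binding constraint: payment-to-income.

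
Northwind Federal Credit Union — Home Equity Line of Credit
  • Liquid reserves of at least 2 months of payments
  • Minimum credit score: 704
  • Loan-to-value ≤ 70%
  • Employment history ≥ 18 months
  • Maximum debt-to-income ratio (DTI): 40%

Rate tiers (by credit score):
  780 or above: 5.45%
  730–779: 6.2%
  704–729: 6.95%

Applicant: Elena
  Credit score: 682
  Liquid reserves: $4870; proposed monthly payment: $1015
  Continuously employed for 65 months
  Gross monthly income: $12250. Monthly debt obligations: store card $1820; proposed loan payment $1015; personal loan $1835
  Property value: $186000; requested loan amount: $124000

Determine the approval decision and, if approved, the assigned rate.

Denied

Credit score 682 < 704 (below minimum)
Total monthly debts = (1,820 + 1,015 + 1,835) = 4,670. DTI = 4,670/12,250 = 38.1% ≤ 40%
LTV: 124,000 ÷ 186,000 = 66.7%, within 70% cap
Reserves: 4,870 ÷ 1,015 = 4.8 months (meets 2-month minimum)
Employment 65 ≥ 18 months
Not all requirements met → denied.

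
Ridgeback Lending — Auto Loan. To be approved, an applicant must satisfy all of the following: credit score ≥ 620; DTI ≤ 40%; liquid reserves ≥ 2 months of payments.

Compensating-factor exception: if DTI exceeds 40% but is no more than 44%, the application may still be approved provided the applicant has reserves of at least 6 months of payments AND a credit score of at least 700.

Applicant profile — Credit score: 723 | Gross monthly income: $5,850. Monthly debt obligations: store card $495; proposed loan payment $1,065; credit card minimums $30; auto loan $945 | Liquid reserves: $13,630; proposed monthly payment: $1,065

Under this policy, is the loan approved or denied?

Credit score 723 ≥ 620 (meets base)
Total debts = (495 + 1,065 + 30 + 945) = 2,535. DTI = 2,535/5,850 = 43.3% > 40% — standard DTI limit exceeded.
Liquid reserves cover 13,630/1,065 = 12.8 months — ≥ 2 required
DTI 43.3% is within the 40%–44% exception band; checking compensating factors.
Override check — reserves: 12.8 mo (ok); score: 723 (ok).
Both compensating conditions met → exception applies.

Approved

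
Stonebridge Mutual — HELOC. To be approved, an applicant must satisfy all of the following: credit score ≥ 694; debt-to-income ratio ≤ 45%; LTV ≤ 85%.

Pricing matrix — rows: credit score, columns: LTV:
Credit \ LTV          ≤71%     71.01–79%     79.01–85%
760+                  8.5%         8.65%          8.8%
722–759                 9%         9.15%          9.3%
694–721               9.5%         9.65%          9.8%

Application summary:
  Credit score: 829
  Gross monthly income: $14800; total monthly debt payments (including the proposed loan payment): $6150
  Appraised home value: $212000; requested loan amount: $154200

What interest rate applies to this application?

Credit score 829 ≥ 694; DTI: 6,150 ÷ 14,800 = 41.6%, within the 45% cap
LTV = 154,200/212,000 = 72.7% ≤ 85%
Row: 829 falls in 760+. Column: 72.7% falls in 71.01–79%. Rate = 8.65%.

8.65%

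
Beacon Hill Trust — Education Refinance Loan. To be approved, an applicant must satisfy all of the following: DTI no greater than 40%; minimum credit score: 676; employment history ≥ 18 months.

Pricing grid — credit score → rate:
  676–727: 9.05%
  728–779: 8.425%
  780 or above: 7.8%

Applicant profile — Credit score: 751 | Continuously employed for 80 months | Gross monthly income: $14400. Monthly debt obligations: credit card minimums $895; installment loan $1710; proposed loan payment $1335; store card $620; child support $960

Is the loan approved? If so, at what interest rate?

Approved at 8.425%

Credit score 751 ≥ 676 (meets minimum)
Total monthly debts = (895 + 1,710 + 1,335 + 620 + 960) = 5,520. Debt-to-income = 5,520/14,400 = 38.3% — meets 40% limit
Employment 80 ≥ 18 months
All requirements met. Score 751 falls in the 728–779 tier → 8.425%.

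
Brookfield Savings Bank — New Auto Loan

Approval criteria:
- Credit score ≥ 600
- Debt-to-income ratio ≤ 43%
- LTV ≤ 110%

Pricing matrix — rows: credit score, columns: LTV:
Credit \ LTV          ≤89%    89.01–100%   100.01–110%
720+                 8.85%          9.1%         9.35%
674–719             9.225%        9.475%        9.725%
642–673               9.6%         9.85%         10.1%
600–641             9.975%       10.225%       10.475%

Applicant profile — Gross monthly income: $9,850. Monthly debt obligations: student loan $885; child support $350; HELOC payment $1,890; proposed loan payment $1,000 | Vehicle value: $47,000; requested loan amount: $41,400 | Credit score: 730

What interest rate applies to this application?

8.85%

Credit score 730 ≥ 600; Total monthly debts = (885 + 350 + 1,890 + 1,000) = 4,125. DTI = 4,125/9,850 = 41.9% ≤ 43%
LTV = 41,400/47,000 = 88.1% ≤ 110%
Credit 730 → row 720+; LTV 88.1% → column ≤89%. Grid cell → 8.85%.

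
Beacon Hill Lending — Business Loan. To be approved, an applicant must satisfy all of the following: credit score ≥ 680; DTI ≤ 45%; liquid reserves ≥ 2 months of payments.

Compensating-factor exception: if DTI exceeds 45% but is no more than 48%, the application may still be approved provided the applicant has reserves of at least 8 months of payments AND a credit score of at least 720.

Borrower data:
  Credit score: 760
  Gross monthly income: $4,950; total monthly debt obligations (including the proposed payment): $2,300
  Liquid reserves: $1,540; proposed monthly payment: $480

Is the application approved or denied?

Credit score 760 ≥ 680 (meets base)
DTI = 2,300/4,950 = 46.5% > 45% — standard DTI limit exceeded.
Reserves = 1,540/480 = 3.2 months ≥ 2
DTI 46.5% is within the 45%–48% exception band; checking compensating factors.
Reserves 3.2 < 8 months; credit score 760 ≥ 720.
Compensating-factor requirement not fully met.

Denied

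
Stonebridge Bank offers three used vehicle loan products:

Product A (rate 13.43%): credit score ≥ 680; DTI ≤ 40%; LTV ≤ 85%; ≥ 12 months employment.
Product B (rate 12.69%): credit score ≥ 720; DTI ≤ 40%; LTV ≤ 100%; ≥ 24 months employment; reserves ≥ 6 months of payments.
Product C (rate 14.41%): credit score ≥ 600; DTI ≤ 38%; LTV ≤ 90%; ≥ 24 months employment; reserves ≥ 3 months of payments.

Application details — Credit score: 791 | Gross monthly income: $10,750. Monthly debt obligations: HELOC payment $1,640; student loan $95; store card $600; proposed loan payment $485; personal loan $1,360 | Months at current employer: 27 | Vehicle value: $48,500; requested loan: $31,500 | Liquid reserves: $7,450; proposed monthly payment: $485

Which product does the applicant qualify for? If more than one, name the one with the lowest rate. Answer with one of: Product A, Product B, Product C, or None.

Total debts = (1,640 + 95 + 600 + 485 + 1,360) = 4,180; DTI = 4,180/10,750 = 38.9%.
LTV = 31,500/48,500 = 64.9%.
Reserves = 7,450/485 = 15.4 months.
Product A: score 791 ≥ 680; DTI 38.9% ≤ 40%; LTV 64.9% ≤ 85%; employment 27 ≥ 12 mo → qualifies.
Product B: score 791 ≥ 720; DTI 38.9% ≤ 40%; LTV 64.9% ≤ 100%; employment 27 ≥ 24 mo; reserves 15.4 ≥ 6 mo → qualifies.
Product C: score 791 ≥ 600; DTI 38.9% > 38%; LTV 64.9% ≤ 90%; employment 27 ≥ 24 mo; reserves 15.4 ≥ 3 mo → does not qualify.
Qualifying: Product A, Product B. Lowest rate is 12.69% → Product B.

Product B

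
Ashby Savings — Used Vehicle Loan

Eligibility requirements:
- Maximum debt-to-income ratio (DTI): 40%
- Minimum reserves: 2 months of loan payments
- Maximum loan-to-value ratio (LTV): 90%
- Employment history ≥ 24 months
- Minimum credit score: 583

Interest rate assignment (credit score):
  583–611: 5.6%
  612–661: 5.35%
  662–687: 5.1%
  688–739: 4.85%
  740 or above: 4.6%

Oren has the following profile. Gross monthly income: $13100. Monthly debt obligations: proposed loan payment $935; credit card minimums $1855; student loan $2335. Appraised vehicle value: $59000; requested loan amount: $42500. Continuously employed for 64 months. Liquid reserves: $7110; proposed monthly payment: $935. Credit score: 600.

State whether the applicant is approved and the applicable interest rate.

Approved at 5.6%

Credit score 600 ≥ 583 (meets minimum)
Loan-to-value = 42,500/59,000 = 72% — pass (90% max)
Reserves: 7,110 ÷ 935 = 7.6 months (meets 2-month minimum)
Employment 64 ≥ 24 months
Total monthly debts = (935 + 1,855 + 2,335) = 5,125. Debt-to-income = 5,125/13,100 = 39.1% — meets 40% limit
All requirements met. Score 600 falls in the 583–611 tier → 5.6%.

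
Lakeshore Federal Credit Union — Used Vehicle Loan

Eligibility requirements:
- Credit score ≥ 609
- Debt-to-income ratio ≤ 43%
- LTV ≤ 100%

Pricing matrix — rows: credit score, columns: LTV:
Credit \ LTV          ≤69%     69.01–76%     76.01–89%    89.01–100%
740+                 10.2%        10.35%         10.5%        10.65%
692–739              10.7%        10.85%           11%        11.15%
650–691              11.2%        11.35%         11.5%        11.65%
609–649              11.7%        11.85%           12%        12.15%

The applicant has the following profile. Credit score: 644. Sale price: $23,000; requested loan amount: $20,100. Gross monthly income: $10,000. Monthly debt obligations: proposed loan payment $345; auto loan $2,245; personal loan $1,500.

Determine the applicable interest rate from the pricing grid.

12%

Credit score 644 ≥ 609; Total monthly debts = (345 + 2,245 + 1,500) = 4,090. DTI: 4,090 ÷ 10,000 = 40.9%, within the 43% cap
LTV = 20,100/23,000 = 87.4% ≤ 100%
Score 644 is in the 609–649 band; LTV 87.4% is in the 76.01–89% band → 12%.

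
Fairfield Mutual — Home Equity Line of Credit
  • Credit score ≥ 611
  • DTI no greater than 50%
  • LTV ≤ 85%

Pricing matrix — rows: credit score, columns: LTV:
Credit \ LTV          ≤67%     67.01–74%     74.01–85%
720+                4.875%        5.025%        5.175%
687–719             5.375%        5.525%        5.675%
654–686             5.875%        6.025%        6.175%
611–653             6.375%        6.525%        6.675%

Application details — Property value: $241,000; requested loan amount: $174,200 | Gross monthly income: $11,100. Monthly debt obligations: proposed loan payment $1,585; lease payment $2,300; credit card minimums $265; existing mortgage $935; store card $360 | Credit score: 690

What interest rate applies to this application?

5.525%

Credit score 690 ≥ 611; Total monthly debts = (1,585 + 2,300 + 265 + 935 + 360) = 5,445. DTI = 5,445/11,100 = 49.1% ≤ 50%
LTV: 174,200 ÷ 241,000 = 72.3%, within 85% cap
Credit 690 → row 687–719; LTV 72.3% → column 67.01–74%. Grid cell → 5.525%.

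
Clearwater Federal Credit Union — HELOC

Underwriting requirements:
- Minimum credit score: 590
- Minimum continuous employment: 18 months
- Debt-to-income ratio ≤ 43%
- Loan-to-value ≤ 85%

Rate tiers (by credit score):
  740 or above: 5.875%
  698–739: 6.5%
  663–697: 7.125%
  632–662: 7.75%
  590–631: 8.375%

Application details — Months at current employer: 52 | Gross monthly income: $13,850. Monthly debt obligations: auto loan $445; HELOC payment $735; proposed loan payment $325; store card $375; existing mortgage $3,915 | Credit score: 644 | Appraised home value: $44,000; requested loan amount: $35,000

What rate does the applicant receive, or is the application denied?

Approved at 7.75%

Credit score 644 ≥ 590 (meets minimum)
Total monthly debts = (445 + 735 + 325 + 375 + 3,915) = 5,795. DTI: 5,795 ÷ 13,850 = 41.8%, within the 43% cap
Employment 52 ≥ 18 months
LTV: 35,000 ÷ 44,000 = 79.5%, within 85% cap
All requirements met. Score 644 falls in the 632–662 tier → 7.75%.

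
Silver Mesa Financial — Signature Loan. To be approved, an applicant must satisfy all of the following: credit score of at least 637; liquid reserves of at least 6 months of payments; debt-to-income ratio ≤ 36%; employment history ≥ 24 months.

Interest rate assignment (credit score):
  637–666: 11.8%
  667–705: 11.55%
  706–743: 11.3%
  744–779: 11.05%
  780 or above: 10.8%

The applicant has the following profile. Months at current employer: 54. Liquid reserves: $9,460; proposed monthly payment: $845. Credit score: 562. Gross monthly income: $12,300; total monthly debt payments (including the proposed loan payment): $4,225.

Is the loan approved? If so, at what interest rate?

Denied

Credit score 562 < 637 (below minimum)
DTI: 4,225 ÷ 12,300 = 34.3%, within the 36% cap
Employment 54 ≥ 24 months
Liquid reserves cover 9,460/845 = 11.2 months — ≥ 6 required
Not all requirements met → denied.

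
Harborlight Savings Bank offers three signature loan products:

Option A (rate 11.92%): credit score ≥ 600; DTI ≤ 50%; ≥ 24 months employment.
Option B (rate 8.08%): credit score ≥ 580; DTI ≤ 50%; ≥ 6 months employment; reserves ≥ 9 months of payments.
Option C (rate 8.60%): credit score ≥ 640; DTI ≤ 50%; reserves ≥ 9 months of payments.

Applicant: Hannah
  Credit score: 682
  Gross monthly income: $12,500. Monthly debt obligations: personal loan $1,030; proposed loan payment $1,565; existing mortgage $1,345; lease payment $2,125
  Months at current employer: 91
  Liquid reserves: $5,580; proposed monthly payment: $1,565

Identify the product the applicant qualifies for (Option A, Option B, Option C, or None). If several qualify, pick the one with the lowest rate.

Option A

Total debts = (1,030 + 1,565 + 1,345 + 2,125) = 6,065; DTI = 6,065/12,500 = 48.5%.
Reserves = 5,580/1,565 = 3.6 months.
Option A: score 682 ≥ 600; DTI 48.5% ≤ 50%; employment 91 ≥ 24 mo → qualifies.
Option B: score 682 ≥ 580; DTI 48.5% ≤ 50%; employment 91 ≥ 6 mo; reserves 3.6 < 9 mo → does not qualify.
Option C: score 682 ≥ 640; DTI 48.5% ≤ 50%; reserves 3.6 < 9 mo → does not qualify.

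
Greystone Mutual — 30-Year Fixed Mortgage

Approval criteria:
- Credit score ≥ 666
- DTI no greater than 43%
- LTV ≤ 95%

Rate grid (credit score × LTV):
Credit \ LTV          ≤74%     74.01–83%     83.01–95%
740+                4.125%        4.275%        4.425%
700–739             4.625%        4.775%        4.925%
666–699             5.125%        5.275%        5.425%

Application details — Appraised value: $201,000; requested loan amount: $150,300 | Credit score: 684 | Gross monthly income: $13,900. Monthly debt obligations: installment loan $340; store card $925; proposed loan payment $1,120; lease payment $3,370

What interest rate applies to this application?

Credit score 684 ≥ 666; Total monthly debts = (340 + 925 + 1,120 + 3,370) = 5,755. Debt-to-income = 5,755/13,900 = 41.4% — meets 43% limit
LTV: 150,300 ÷ 201,000 = 74.8%, within 95% cap
Row: 684 falls in 666–699. Column: 74.8% falls in 74.01–83%. Rate = 5.275%.

5.275%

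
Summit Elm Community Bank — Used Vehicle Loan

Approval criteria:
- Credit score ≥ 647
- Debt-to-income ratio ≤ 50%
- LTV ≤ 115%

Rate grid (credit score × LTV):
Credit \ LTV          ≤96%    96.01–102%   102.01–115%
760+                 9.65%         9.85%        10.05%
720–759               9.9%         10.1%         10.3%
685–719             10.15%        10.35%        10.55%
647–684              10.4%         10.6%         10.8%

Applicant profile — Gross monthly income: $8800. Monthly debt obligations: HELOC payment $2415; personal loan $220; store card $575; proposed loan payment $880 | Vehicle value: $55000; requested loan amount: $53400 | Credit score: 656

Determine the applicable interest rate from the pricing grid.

10.6%

Credit score 656 ≥ 647; Total monthly debts = (2,415 + 220 + 575 + 880) = 4,090. DTI: 4,090 ÷ 8,800 = 46.5%, within the 50% cap
Loan-to-value = 53,400/55,000 = 97.1% — pass (115% max)
Score 656 is in the 647–684 band; LTV 97.1% is in the 96.01–102% band → 10.6%.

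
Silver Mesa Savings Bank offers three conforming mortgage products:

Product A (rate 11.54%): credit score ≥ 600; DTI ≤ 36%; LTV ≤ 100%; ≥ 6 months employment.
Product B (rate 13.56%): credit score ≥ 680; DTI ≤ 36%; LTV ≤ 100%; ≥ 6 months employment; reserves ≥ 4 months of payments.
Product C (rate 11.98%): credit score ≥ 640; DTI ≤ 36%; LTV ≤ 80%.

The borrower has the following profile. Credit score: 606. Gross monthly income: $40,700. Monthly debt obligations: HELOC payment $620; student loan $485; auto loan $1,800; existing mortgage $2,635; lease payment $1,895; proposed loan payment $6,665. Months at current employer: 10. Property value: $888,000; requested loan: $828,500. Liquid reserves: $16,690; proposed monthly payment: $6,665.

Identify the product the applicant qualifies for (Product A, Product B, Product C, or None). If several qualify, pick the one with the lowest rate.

Product A

Total debts = (620 + 485 + 1,800 + 2,635 + 1,895 + 6,665) = 14,100; DTI = 14,100/40,700 = 34.6%.
LTV = 828,500/888,000 = 93.3%.
Reserves = 16,690/6,665 = 2.5 months.
Product A: score 606 ≥ 600; DTI 34.6% ≤ 36%; LTV 93.3% ≤ 100%; employment 10 ≥ 6 mo → qualifies.
Product B: score 606 < 680; DTI 34.6% ≤ 36%; LTV 93.3% ≤ 100%; employment 10 ≥ 6 mo; reserves 2.5 < 4 mo → does not qualify.
Product C: score 606 < 640; DTI 34.6% ≤ 36%; LTV 93.3% > 80% → does not qualify.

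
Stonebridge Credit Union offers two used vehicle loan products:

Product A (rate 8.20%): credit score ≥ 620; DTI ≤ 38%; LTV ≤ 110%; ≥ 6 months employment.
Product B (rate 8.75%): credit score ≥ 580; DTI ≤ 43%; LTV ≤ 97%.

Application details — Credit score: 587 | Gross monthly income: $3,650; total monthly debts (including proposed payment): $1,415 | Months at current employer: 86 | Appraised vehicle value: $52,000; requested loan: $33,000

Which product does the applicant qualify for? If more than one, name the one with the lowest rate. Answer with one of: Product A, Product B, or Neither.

Product B

DTI = 1,415/3,650 = 38.8%.
LTV = 33,000/52,000 = 63.5%.
Product A: score 587 < 620; DTI 38.8% > 38%; LTV 63.5% ≤ 110%; employment 86 ≥ 6 mo → does not qualify.
Product B: score 587 ≥ 580; DTI 38.8% ≤ 43%; LTV 63.5% ≤ 97% → qualifies.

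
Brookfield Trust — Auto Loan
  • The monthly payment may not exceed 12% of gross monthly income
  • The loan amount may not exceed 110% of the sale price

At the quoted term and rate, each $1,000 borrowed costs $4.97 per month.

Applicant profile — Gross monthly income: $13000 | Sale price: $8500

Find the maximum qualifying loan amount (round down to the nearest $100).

$9,300

Payment cap: 12% × $13,000 = $1,560/month.
At $4.97 per $1,000, that supports 1,560/4.97 × 1,000 ≈ $313,883 → $313,800.
LTV cap: 110% × $8,500 = $9,350 → $9,300.
Binding constraint: loan-to-value.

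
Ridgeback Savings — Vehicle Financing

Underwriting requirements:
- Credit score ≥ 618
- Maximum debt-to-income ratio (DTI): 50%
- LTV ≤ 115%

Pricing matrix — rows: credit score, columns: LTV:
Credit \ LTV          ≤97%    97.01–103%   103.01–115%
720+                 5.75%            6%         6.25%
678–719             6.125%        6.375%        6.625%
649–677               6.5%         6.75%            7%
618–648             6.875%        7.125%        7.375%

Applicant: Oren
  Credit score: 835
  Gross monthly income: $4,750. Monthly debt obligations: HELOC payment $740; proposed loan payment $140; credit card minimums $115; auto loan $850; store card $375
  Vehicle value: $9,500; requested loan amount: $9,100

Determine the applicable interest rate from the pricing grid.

Credit score 835 ≥ 618; Total monthly debts = (740 + 140 + 115 + 850 + 375) = 2,220. Debt-to-income = 2,220/4,750 = 46.7% — meets 50% limit
Loan-to-value = 9,100/9,500 = 95.8% — pass (115% max)
Credit 835 → row 720+; LTV 95.8% → column ≤97%. Grid cell → 5.75%.

5.75%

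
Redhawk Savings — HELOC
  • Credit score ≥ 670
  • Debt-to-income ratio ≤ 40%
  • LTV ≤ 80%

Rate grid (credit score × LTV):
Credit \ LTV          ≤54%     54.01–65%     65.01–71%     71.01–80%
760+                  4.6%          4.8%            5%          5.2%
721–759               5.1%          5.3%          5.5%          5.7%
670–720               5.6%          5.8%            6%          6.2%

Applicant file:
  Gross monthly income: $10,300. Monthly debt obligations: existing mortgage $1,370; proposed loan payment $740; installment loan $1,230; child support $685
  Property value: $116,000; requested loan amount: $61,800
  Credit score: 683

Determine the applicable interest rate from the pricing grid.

Credit score 683 ≥ 670; Total monthly debts = (1,370 + 740 + 1,230 + 685) = 4,025. Debt-to-income = 4,025/10,300 = 39.1% — meets 40% limit
LTV: 61,800 ÷ 116,000 = 53.3%, within 80% cap
Credit 683 → row 670–720; LTV 53.3% → column ≤54%. Grid cell → 5.6%.

5.6%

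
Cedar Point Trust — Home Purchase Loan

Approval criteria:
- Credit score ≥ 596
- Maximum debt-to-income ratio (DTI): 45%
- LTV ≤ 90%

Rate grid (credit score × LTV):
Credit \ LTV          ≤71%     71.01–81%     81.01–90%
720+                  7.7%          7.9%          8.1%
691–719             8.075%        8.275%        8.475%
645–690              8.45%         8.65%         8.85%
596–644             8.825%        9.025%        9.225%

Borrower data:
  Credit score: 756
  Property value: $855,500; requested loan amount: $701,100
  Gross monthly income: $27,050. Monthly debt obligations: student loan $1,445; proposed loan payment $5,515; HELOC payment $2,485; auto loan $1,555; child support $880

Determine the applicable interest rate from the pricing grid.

Credit score 756 ≥ 596; Total monthly debts = (1,445 + 5,515 + 2,485 + 1,555 + 880) = 11,880. Debt-to-income = 11,880/27,050 = 43.9% — meets 45% limit
Loan-to-value = 701,100/855,500 = 82% — pass (90% max)
Row: 756 falls in 720+. Column: 82% falls in 81.01–90%. Rate = 8.1%.

8.1%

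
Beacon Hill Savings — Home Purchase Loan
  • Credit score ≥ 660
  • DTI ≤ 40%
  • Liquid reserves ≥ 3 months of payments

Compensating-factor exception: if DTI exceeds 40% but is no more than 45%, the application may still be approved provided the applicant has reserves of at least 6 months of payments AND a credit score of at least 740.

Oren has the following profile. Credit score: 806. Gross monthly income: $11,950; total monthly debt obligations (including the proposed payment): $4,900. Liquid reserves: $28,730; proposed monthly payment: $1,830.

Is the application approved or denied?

Credit score 806 ≥ 660 (meets base)
DTI = 4,900/11,950 = 41% > 40% — standard DTI limit exceeded.
Reserves: 28,730 ÷ 1,830 = 15.7 months (meets 3-month minimum)
DTI 41% is within the 40%–45% exception band; checking compensating factors.
Override check — reserves: 15.7 mo (ok); score: 806 (ok).
Both compensating conditions met → exception applies.

Approved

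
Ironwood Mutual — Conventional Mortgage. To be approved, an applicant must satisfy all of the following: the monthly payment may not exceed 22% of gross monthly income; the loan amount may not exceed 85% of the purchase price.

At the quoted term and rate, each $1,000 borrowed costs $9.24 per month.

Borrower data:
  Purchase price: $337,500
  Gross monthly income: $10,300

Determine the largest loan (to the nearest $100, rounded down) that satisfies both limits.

$245,200

Payment cap: 22% × $10,300 = $2,266/month.
At $9.24 per $1,000, that supports 2,266/9.24 × 1,000 ≈ $245,238 → $245,200.
LTV cap: 85% × $337,500 = $286,875 → $286,800.
Binding constraint: payment-to-income.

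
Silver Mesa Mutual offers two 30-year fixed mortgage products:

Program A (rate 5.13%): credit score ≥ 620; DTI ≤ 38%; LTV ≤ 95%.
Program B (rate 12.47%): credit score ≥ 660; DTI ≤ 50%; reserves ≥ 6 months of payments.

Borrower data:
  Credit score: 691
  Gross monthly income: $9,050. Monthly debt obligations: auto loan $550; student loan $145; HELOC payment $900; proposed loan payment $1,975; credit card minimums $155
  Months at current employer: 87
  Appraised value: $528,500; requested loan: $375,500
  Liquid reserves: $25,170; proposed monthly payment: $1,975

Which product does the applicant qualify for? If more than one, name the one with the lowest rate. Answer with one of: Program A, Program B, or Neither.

Program B

Total debts = (550 + 145 + 900 + 1,975 + 155) = 3,725; DTI = 3,725/9,050 = 41.2%.
LTV = 375,500/528,500 = 71.1%.
Reserves = 25,170/1,975 = 12.7 months.
Program A: score 691 ≥ 620; DTI 41.2% > 38%; LTV 71.1% ≤ 95% → does not qualify.
Program B: score 691 ≥ 660; DTI 41.2% ≤ 50%; reserves 12.7 ≥ 6 mo → qualifies.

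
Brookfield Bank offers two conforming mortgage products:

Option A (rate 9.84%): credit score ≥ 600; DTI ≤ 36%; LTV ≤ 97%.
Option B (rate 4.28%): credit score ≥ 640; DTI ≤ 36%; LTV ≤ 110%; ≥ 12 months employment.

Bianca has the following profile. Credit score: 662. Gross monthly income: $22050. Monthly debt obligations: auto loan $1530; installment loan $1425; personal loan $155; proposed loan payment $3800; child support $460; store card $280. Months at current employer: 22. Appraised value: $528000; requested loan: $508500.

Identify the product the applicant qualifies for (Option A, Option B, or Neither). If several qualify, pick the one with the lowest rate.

Option B

Total debts = (1,530 + 1,425 + 155 + 3,800 + 460 + 280) = 7,650; DTI = 7,650/22,050 = 34.7%.
LTV = 508,500/528,000 = 96.3%.
Option A: score 662 ≥ 600; DTI 34.7% ≤ 36%; LTV 96.3% ≤ 97% → qualifies.
Option B: score 662 ≥ 640; DTI 34.7% ≤ 36%; LTV 96.3% ≤ 110%; employment 22 ≥ 12 mo → qualifies.
Qualifying: Option A, Option B. Lowest rate is 4.28% → Option B.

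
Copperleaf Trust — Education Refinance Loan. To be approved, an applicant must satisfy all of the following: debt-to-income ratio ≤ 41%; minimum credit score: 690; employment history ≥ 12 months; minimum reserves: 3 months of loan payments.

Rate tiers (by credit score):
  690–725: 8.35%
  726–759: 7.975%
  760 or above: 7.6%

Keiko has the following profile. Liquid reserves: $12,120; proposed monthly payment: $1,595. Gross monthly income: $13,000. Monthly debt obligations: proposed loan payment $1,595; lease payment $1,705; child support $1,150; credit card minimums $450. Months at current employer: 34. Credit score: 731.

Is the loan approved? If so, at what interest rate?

Credit score 731 ≥ 690 (meets minimum)
Employment 34 ≥ 12 months
Total monthly debts = (1,595 + 1,705 + 1,150 + 450) = 4,900. DTI = 4,900/13,000 = 37.7% ≤ 41%
Liquid reserves cover 12,120/1,595 = 7.6 months — ≥ 3 required
All requirements met. Score 731 falls in the 726–759 tier → 7.975%.

Approved at 7.975%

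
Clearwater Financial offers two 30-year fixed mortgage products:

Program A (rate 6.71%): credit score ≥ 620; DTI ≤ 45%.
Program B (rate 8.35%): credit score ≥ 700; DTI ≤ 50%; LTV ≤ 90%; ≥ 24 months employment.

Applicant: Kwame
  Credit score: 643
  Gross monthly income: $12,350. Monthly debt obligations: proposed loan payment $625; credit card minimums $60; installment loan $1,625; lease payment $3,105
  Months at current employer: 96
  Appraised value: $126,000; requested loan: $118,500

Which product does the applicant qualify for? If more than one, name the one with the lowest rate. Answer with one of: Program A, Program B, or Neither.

Program A

Total debts = (625 + 60 + 1,625 + 3,105) = 5,415; DTI = 5,415/12,350 = 43.8%.
LTV = 118,500/126,000 = 94%.
Program A: score 643 ≥ 620; DTI 43.8% ≤ 45% → qualifies.
Program B: score 643 < 700; DTI 43.8% ≤ 50%; LTV 94% > 90%; employment 96 ≥ 24 mo → does not qualify.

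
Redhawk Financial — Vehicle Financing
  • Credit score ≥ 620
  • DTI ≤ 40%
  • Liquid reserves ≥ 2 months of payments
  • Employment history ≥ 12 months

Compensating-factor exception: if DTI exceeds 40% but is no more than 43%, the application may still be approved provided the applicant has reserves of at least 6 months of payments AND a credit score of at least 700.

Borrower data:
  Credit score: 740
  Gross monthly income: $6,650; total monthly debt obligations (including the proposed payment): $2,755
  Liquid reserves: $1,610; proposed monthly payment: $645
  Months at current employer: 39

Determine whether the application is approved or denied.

Denied

Credit score 740 ≥ 620 (meets base)
DTI: 2,755 ÷ 6,650 = 41.4%, over the 40% base limit.
Reserves: 1,610 ÷ 645 = 2.5 months (meets 2-month minimum)
Employment 39 ≥ 12 months
41.4% falls in the override range (40%–43%), so the compensating-factor test applies.
Reserves 2.5 < 6 months; credit score 740 ≥ 700.
Compensating-factor requirement not fully met.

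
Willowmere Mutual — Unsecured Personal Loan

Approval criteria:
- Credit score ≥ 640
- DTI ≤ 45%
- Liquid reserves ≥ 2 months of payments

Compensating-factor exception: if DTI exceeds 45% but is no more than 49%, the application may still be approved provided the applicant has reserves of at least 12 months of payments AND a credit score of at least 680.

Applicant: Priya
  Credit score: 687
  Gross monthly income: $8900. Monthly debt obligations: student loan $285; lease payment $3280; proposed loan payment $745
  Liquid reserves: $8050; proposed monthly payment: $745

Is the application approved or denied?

Denied

Credit score 687 ≥ 640 (meets base)
Total debts = (285 + 3,280 + 745) = 4,310. DTI: 4,310 ÷ 8,900 = 48.4%, over the 45% base limit.
Reserves = 8,050/745 = 10.8 months ≥ 2
DTI 48.4% is within the 45%–49% exception band; checking compensating factors.
Override check — reserves: 10.8 mo (short of 12); score: 687 (ok).
Override conditions not both satisfied; exception does not apply.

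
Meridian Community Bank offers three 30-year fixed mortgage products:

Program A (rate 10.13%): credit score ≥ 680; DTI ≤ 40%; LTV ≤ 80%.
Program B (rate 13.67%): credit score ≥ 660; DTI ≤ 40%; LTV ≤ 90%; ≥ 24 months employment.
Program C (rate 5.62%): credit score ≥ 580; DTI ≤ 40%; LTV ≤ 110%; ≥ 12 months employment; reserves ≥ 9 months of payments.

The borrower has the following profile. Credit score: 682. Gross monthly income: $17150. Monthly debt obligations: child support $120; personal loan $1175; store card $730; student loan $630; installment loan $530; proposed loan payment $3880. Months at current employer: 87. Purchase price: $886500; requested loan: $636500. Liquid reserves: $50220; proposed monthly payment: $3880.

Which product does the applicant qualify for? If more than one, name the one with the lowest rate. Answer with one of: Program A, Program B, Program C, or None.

Total debts = (120 + 1,175 + 730 + 630 + 530 + 3,880) = 7,065; DTI = 7,065/17,150 = 41.2%.
LTV = 636,500/886,500 = 71.8%.
Reserves = 50,220/3,880 = 12.9 months.
Program A: score 682 ≥ 680; DTI 41.2% > 40%; LTV 71.8% ≤ 80% → does not qualify.
Program B: score 682 ≥ 660; DTI 41.2% > 40%; LTV 71.8% ≤ 90%; employment 87 ≥ 24 mo → does not qualify.
Program C: score 682 ≥ 580; DTI 41.2% > 40%; LTV 71.8% ≤ 110%; employment 87 ≥ 12 mo; reserves 12.9 ≥ 9 mo → does not qualify.

None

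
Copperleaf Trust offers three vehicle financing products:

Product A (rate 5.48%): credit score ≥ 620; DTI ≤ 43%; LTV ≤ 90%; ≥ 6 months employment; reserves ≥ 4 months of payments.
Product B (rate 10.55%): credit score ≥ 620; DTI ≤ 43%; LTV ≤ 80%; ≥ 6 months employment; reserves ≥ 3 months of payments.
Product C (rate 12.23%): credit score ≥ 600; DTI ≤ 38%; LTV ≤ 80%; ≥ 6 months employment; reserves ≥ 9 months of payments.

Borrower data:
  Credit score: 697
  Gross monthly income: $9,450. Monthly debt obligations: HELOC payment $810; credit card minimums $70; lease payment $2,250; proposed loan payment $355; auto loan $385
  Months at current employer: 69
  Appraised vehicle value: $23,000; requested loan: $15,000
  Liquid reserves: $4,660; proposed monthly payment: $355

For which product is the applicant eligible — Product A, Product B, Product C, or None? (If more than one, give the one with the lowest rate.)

Product A

Total debts = (810 + 70 + 2,250 + 355 + 385) = 3,870; DTI = 3,870/9,450 = 41%.
LTV = 15,000/23,000 = 65.2%.
Reserves = 4,660/355 = 13.1 months.
Product A: score 697 ≥ 620; DTI 41% ≤ 43%; LTV 65.2% ≤ 90%; employment 69 ≥ 6 mo; reserves 13.1 ≥ 4 mo → qualifies.
Product B: score 697 ≥ 620; DTI 41% ≤ 43%; LTV 65.2% ≤ 80%; employment 69 ≥ 6 mo; reserves 13.1 ≥ 3 mo → qualifies.
Product C: score 697 ≥ 600; DTI 41% > 38%; LTV 65.2% ≤ 80%; employment 69 ≥ 6 mo; reserves 13.1 ≥ 9 mo → does not qualify.
Qualifying: Product A, Product B. Lowest rate is 5.48% → Product A.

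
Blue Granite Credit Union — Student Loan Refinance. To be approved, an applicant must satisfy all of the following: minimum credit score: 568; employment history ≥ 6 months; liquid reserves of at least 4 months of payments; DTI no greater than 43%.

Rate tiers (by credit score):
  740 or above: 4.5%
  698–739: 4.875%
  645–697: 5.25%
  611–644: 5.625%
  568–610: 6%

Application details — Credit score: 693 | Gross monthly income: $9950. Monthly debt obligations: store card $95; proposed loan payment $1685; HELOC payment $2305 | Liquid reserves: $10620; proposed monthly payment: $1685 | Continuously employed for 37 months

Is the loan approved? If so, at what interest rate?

Credit score 693 ≥ 568 (meets minimum)
Total monthly debts = (95 + 1,685 + 2,305) = 4,085. Debt-to-income = 4,085/9,950 = 41.1% — meets 43% limit
Employment 37 ≥ 6 months
Liquid reserves cover 10,620/1,685 = 6.3 months — ≥ 4 required
All requirements met. Score 693 falls in the 645–697 tier → 5.25%.

Approved at 5.25%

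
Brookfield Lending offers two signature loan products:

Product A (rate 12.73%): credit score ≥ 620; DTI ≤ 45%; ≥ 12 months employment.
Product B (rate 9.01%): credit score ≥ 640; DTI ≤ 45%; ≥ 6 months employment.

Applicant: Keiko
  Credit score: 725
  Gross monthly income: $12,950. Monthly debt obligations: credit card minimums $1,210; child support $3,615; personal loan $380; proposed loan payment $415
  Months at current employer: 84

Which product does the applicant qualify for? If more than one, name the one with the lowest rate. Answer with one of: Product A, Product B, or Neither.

Product B

Total debts = (1,210 + 3,615 + 380 + 415) = 5,620; DTI = 5,620/12,950 = 43.4%.
Product A: score 725 ≥ 620; DTI 43.4% ≤ 45%; employment 84 ≥ 12 mo → qualifies.
Product B: score 725 ≥ 640; DTI 43.4% ≤ 45%; employment 84 ≥ 6 mo → qualifies.
Qualifying: Product A, Product B. Lowest rate is 9.01% → Product B.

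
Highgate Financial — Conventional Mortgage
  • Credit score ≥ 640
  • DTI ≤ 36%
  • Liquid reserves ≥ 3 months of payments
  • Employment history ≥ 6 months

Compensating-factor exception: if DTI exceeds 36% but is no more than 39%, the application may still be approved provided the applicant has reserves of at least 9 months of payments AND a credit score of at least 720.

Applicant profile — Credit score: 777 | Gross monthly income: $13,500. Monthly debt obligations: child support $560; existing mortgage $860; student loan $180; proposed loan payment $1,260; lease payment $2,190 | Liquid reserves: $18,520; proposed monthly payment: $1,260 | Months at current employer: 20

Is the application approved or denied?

Approved

Credit score 777 ≥ 640 (meets base)
Total debts = (560 + 860 + 180 + 1,260 + 2,190) = 5,050. DTI: 5,050 ÷ 13,500 = 37.4%, over the 36% base limit.
Reserves = 18,520/1,260 = 14.7 months ≥ 3
Employment 20 ≥ 6 months
37.4% falls in the override range (36%–39%), so the compensating-factor test applies.
Override check — reserves: 14.7 mo (ok); score: 777 (ok).
Both override conditions satisfied; DTI exception granted.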